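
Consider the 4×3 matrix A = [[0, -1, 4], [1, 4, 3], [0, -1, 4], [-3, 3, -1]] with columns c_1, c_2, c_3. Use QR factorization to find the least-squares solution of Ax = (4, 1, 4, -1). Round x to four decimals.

c_1 = (0, 1, 0, -3); ‖c_1‖ = 3.1623, so q_1 = (0.0000, 0.3162, 0.0000, -0.9487).
q_1·c_2 = 0.0000·(-1) + 0.3162·4 + 0.0000·(-1) + (-0.9487)·3 = -1.5811.
u_2 = c_2 + 1.5811·q_1 = (-1.0000, 4.5000, -1.0000, 1.5000).
‖u_2‖ = 4.9497, so q_2 = (-0.2020, 0.9091, -0.2020, 0.3030).
q_1·c_3 = 0.0000·4 + 0.3162·3 + 0.0000·4 + (-0.9487)·(-1) = 1.8974; q_2·c_3 = (-0.2020)·4 + 0.9091·3 + (-0.2020)·4 + 0.3030·(-1) = 0.8081.
u_3 = c_3 − 1.8974·q_1 − 0.8081·q_2 = (4.1633, 1.6653, 4.1633, 0.5551).
‖u_3‖ = 6.1439, so q_3 = (0.6776, 0.2711, 0.6776, 0.0904).
Qᵀb = (1.2649, -1.0102, 5.6017).
Back-substitute: x_3 = 5.6017/6.1439 = 0.9118.
x_2 = (-1.0102 − 0.8081·0.9118)/4.9497 = -0.3529.
x_1 = (1.2649 + 1.5811·(-0.3529) − 1.8974·0.9118)/3.1623 = -0.3235.

x = (-0.3235, -0.3529, 0.9118)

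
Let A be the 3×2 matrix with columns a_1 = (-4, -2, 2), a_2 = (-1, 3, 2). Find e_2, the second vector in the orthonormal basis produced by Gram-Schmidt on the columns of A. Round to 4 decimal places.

e_1 = a_1/‖a_1‖ = (-4, -2, 2)/4.8990 = (-0.8165, -0.4082, 0.4082).
r_{12} = e_1·a_2 = 0.4082.
u_2 = a_2 − 0.4082·e_1 = (-0.6667, 3.1667, 1.8333).
‖u_2‖ = 3.7193, so e_2 = (-0.1792, 0.8514, 0.4929).

e_2 = (-0.1792, 0.8514, 0.4929)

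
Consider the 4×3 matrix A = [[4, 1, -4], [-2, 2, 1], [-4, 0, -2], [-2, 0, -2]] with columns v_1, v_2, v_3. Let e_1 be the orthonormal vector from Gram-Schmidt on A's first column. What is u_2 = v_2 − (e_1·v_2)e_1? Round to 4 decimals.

u_2 = (1.0000, 2.0000, 0.0000, 0.0000)

e_1 = v_1/‖v_1‖ = (4, -2, -4, -2)/6.3246 = (0.6325, -0.3162, -0.6325, -0.3162).
r_{12} = e_1·v_2 = 0.0000.
u_2 = v_2 + 0.0000·e_1 = (1.0000, 2.0000, 0.0000, 0.0000).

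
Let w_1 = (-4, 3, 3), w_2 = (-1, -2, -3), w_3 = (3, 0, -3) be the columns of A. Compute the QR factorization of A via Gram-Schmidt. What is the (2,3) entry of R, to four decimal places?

w_1 = (-4, 3, 3); ‖w_1‖ = 5.8310, so e_1 = (-0.6860, 0.5145, 0.5145).
e_1·w_2 = (-0.6860)·(-1) + 0.5145·(-2) + 0.5145·(-3) = -1.8865.
u_2 = w_2 + 1.8865·e_1 = (-2.2941, -1.0294, -2.0294).
‖u_2‖ = 3.2313, so e_2 = (-0.7100, -0.3186, -0.6281).
r_{23} = e_2·w_3 = -0.2458.

r_{23} = -0.2458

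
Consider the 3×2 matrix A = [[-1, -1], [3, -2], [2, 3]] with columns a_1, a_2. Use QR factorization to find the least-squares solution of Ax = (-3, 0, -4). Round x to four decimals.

e_1 = a_1/‖a_1‖ = (-1, 3, 2)/3.7417 = (-0.2673, 0.8018, 0.5345).
r_{12} = e_1·a_2 = 0.2673.
u_2 = a_2 − 0.2673·e_1 = (-0.9286, -2.2143, 2.8571).
‖u_2‖ = 3.7321, so e_2 = (-0.2488, -0.5933, 0.7656).
Qᵀb = (-1.3363, -2.3158).
Back-substitute: x_2 = -2.3158/3.7321 = -0.6205.
x_1 = (-1.3363 − 0.2673·(-0.6205))/3.7417 = -0.3128.

x = (-0.3128, -0.6205)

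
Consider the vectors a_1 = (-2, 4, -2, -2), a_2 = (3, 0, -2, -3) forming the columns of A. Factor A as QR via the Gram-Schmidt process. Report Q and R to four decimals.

Q = [[-0.3780, 0.7098], [0.7559, -0.1234], [-0.3780, -0.3703], [-0.3780, -0.5864]], R = [[5.2915, 0.7559], [0.0000, 4.6291]]

e_1 = a_1/‖a_1‖ = (-2, 4, -2, -2)/5.2915 = (-0.3780, 0.7559, -0.3780, -0.3780).
r_{12} = e_1·a_2 = 0.7559.
u_2 = a_2 − 0.7559·e_1 = (3.2857, -0.5714, -1.7143, -2.7143).
‖u_2‖ = 4.6291, so e_2 = (0.7098, -0.1234, -0.3703, -0.5864).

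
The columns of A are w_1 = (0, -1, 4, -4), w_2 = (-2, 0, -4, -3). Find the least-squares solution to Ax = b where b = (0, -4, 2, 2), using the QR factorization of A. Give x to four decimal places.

x = (0.0638, -0.4740)

w_1 = (0, -1, 4, -4); ‖w_1‖ = 5.7446, so e_1 = (0.0000, -0.1741, 0.6963, -0.6963).
e_1·w_2 = 0.0000·(-2) + (-0.1741)·0 + 0.6963·(-4) + (-0.6963)·(-3) = -0.6963.
u_2 = w_2 + 0.6963·e_1 = (-2.0000, -0.1212, -3.5152, -3.4848).
‖u_2‖ = 5.3400, so e_2 = (-0.3745, -0.0227, -0.6583, -0.6526).
Qᵀb = (0.6963, -2.5309).
Back-substitute: x_2 = -2.5309/5.3400 = -0.4740.
x_1 = (0.6963 + 0.6963·(-0.4740))/5.7446 = 0.0638.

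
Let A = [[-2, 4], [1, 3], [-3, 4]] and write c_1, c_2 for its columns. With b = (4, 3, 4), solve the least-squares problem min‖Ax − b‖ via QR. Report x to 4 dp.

x = (0.0000, 1.0000)

c_1 = (-2, 1, -3); ‖c_1‖ = 3.7417, so q_1 = (-0.5345, 0.2673, -0.8018).
q_1·c_2 = (-0.5345)·4 + 0.2673·3 + (-0.8018)·4 = -4.5434.
u_2 = c_2 + 4.5434·q_1 = (1.5714, 4.2143, 0.3571).
‖u_2‖ = 4.5119, so q_2 = (0.3483, 0.9340, 0.0792).
Qᵀb = (-4.5434, 4.5119).
Back-substitute: x_2 = 4.5119/4.5119 = 1.0000.
x_1 = (-4.5434 + 4.5434·1.0000)/3.7417 = 0.0000.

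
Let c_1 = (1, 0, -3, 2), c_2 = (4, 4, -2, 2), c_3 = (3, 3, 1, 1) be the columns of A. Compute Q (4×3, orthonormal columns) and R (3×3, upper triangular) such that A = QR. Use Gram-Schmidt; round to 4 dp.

c_1 = (1, 0, -3, 2); ‖c_1‖ = 3.7417, so e_1 = (0.2673, 0.0000, -0.8018, 0.5345).
e_1·c_2 = 0.2673·4 + 0.0000·4 + (-0.8018)·(-2) + 0.5345·2 = 3.7417.
u_2 = c_2 − 3.7417·e_1 = (3.0000, 4.0000, 1.0000, 0.0000).
‖u_2‖ = 5.0990, so e_2 = (0.5883, 0.7845, 0.1961, 0.0000).
e_1·c_3 = 0.2673·3 + 0.0000·3 + (-0.8018)·1 + 0.5345·1 = 0.5345; e_2·c_3 = 0.5883·3 + 0.7845·3 + 0.1961·1 + 0.0000·1 = 4.3146.
u_3 = c_3 − 0.5345·e_1 − 4.3146·e_2 = (0.3187, -0.3846, 0.5824, 0.7143).
‖u_3‖ = 1.0483, so e_3 = (0.3040, -0.3669, 0.5556, 0.6814).

Q = [[0.2673, 0.5883, 0.3040], [0.0000, 0.7845, -0.3669], [-0.8018, 0.1961, 0.5556], [0.5345, 0.0000, 0.6814]], R = [[3.7417, 3.7417, 0.5345], [0.0000, 5.0990, 4.3146], [0.0000, 0.0000, 1.0483]]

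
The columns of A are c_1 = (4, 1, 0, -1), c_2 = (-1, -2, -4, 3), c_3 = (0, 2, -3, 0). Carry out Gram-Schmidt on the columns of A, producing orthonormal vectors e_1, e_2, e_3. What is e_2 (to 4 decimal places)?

c_1 = (4, 1, 0, -1); ‖c_1‖ = 4.2426, so e_1 = (0.9428, 0.2357, 0.0000, -0.2357).
e_1·c_2 = 0.9428·(-1) + 0.2357·(-2) + 0.0000·(-4) + (-0.2357)·3 = -2.1213.
u_2 = c_2 + 2.1213·e_1 = (1.0000, -1.5000, -4.0000, 2.5000).
‖u_2‖ = 5.0498, so e_2 = (0.1980, -0.2970, -0.7921, 0.4951).

e_2 = (0.1980, -0.2970, -0.7921, 0.4951)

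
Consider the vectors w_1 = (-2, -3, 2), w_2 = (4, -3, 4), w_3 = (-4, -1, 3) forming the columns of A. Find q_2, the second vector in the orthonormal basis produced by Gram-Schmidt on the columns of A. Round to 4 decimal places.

q_1 = w_1/‖w_1‖ = (-2, -3, 2)/4.1231 = (-0.4851, -0.7276, 0.4851).
r_{12} = q_1·w_2 = 2.1828.
u_2 = w_2 − 2.1828·q_1 = (5.0588, -1.4118, 2.9412).
‖u_2‖ = 6.0196, so q_2 = (0.8404, -0.2345, 0.4886).

q_2 = (0.8404, -0.2345, 0.4886)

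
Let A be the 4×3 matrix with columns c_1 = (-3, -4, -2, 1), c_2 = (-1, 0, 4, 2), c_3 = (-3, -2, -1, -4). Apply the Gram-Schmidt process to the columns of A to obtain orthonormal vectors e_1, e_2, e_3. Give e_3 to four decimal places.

e_3 = (-0.4431, -0.0326, 0.3096, -0.8407)

c_1 = (-3, -4, -2, 1); ‖c_1‖ = 5.4772, so e_1 = (-0.5477, -0.7303, -0.3651, 0.1826).
e_1·c_2 = (-0.5477)·(-1) + (-0.7303)·0 + (-0.3651)·4 + 0.1826·2 = -0.5477.
u_2 = c_2 + 0.5477·e_1 = (-1.3000, -0.4000, 3.8000, 2.1000).
‖u_2‖ = 4.5497, so e_2 = (-0.2857, -0.0879, 0.8352, 0.4616).
e_1·c_3 = (-0.5477)·(-3) + (-0.7303)·(-2) + (-0.3651)·(-1) + 0.1826·(-4) = 2.7386; e_2·c_3 = (-0.2857)·(-3) + (-0.0879)·(-2) + 0.8352·(-1) + 0.4616·(-4) = -1.6485.
u_3 = c_3 − 2.7386·e_1 + 1.6485·e_2 = (-1.9710, -0.1449, 1.3768, -3.7391).
‖u_3‖ = 4.4478, so e_3 = (-0.4431, -0.0326, 0.3096, -0.8407).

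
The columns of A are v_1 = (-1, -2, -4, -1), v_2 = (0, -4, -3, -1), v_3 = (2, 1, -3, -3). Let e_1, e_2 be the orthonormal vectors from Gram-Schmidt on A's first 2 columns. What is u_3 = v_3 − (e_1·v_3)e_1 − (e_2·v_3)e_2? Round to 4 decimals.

u_3 = (2.9008, 1.1221, -0.6565, -2.5191)

v_1 = (-1, -2, -4, -1); ‖v_1‖ = 4.6904, so e_1 = (-0.2132, -0.4264, -0.8528, -0.2132).
e_1·v_2 = (-0.2132)·0 + (-0.4264)·(-4) + (-0.8528)·(-3) + (-0.2132)·(-1) = 4.4772.
u_2 = v_2 − 4.4772·e_1 = (0.9545, -2.0909, 0.8182, -0.0455).
‖u_2‖ = 2.4402, so e_2 = (0.3912, -0.8569, 0.3353, -0.0186).
e_1·v_3 = (-0.2132)·2 + (-0.4264)·1 + (-0.8528)·(-3) + (-0.2132)·(-3) = 2.3452; e_2·v_3 = 0.3912·2 + (-0.8569)·1 + 0.3353·(-3) + (-0.0186)·(-3) = -1.0245.
u_3 = v_3 − 2.3452·e_1 + 1.0245·e_2 = (2.9008, 1.1221, -0.6565, -2.5191).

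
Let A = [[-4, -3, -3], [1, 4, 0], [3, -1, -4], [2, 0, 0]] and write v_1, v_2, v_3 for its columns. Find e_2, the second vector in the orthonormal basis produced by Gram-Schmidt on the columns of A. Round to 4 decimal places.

e_2 = (-0.2807, 0.7903, -0.5096, -0.1920)

e_1 = v_1/‖v_1‖ = (-4, 1, 3, 2)/5.4772 = (-0.7303, 0.1826, 0.5477, 0.3651).
r_{12} = e_1·v_2 = 2.3735.
u_2 = v_2 − 2.3735·e_1 = (-1.2667, 3.5667, -2.3000, -0.8667).
‖u_2‖ = 4.5129, so e_2 = (-0.2807, 0.7903, -0.5096, -0.1920).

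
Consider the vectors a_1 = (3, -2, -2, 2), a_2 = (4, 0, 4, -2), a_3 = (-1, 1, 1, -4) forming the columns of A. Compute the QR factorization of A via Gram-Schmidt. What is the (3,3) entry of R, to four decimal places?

a_1 = (3, -2, -2, 2); ‖a_1‖ = 4.5826, so q_1 = (0.6547, -0.4364, -0.4364, 0.4364).
q_1·a_2 = 0.6547·4 + (-0.4364)·0 + (-0.4364)·4 + 0.4364·(-2) = 0.0000.
u_2 = a_2 − 0.0000·q_1 = (4.0000, 0.0000, 4.0000, -2.0000).
‖u_2‖ = 6.0000, so q_2 = (0.6667, 0.0000, 0.6667, -0.3333).
q_1·a_3 = 0.6547·(-1) + (-0.4364)·1 + (-0.4364)·1 + 0.4364·(-4) = -3.2733; q_2·a_3 = 0.6667·(-1) + 0.0000·1 + 0.6667·1 + (-0.3333)·(-4) = 1.3333.
u_3 = a_3 + 3.2733·q_1 − 1.3333·q_2 = (0.2540, -0.4286, -1.3175, -2.1270).
r_{33} = ‖u_3‖ = 2.5511.

r_{33} = 2.5511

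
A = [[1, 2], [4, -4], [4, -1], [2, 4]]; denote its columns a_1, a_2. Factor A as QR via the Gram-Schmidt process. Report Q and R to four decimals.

a_1 = (1, 4, 4, 2); ‖a_1‖ = 6.0828, so e_1 = (0.1644, 0.6576, 0.6576, 0.3288).
e_1·a_2 = 0.1644·2 + 0.6576·(-4) + 0.6576·(-1) + 0.3288·4 = -1.6440.
u_2 = a_2 + 1.6440·e_1 = (2.2703, -2.9189, 0.0811, 4.5405).
‖u_2‖ = 5.8564, so e_2 = (0.3877, -0.4984, 0.0138, 0.7753).

Q = [[0.1644, 0.3877], [0.6576, -0.4984], [0.6576, 0.0138], [0.3288, 0.7753]], R = [[6.0828, -1.6440], [0.0000, 5.8564]]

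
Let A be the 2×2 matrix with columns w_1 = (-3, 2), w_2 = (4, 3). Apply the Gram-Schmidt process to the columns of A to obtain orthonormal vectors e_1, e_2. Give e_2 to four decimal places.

w_1 = (-3, 2); ‖w_1‖ = 3.6056, so e_1 = (-0.8321, 0.5547).
e_1·w_2 = (-0.8321)·4 + 0.5547·3 = -1.6641.
u_2 = w_2 + 1.6641·e_1 = (2.6154, 3.9231).
‖u_2‖ = 4.7150, so e_2 = (0.5547, 0.8321).

e_2 = (0.5547, 0.8321)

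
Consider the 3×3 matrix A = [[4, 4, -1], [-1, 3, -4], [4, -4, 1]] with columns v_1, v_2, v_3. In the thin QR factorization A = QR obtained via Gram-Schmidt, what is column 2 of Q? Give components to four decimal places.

e_2 = (0.6838, 0.4558, -0.5698)

e_1 = v_1/‖v_1‖ = (4, -1, 4)/5.7446 = (0.6963, -0.1741, 0.6963).
r_{12} = e_1·v_2 = -0.5222.
u_2 = v_2 + 0.5222·e_1 = (4.3636, 2.9091, -3.6364).
‖u_2‖ = 6.3818, so e_2 = (0.6838, 0.4558, -0.5698).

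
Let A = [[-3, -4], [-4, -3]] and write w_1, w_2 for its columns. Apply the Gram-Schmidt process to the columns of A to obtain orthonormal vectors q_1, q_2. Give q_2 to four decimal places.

w_1 = (-3, -4); ‖w_1‖ = 5.0000, so q_1 = (-0.6000, -0.8000).
q_1·w_2 = (-0.6000)·(-4) + (-0.8000)·(-3) = 4.8000.
u_2 = w_2 − 4.8000·q_1 = (-1.1200, 0.8400).
‖u_2‖ = 1.4000, so q_2 = (-0.8000, 0.6000).

q_2 = (-0.8000, 0.6000)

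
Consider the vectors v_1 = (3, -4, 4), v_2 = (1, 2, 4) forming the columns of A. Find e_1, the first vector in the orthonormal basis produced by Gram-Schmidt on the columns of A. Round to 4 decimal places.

v_1 = (3, -4, 4); ‖v_1‖ = 6.4031, so e_1 = (0.4685, -0.6247, 0.6247).

e_1 = (0.4685, -0.6247, 0.6247)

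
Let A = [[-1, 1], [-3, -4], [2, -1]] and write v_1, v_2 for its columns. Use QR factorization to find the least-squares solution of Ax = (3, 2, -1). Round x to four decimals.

q_1 = v_1/‖v_1‖ = (-1, -3, 2)/3.7417 = (-0.2673, -0.8018, 0.5345).
r_{12} = q_1·v_2 = 2.4054.
u_2 = v_2 − 2.4054·q_1 = (1.6429, -2.0714, -2.2857).
‖u_2‖ = 3.4949, so q_2 = (0.4701, -0.5927, -0.6540).
Qᵀb = (-2.9399, 0.8788).
Back-substitute: x_2 = 0.8788/3.4949 = 0.2515.
x_1 = (-2.9399 − 2.4054·0.2515)/3.7417 = -0.9474.

x = (-0.9474, 0.2515)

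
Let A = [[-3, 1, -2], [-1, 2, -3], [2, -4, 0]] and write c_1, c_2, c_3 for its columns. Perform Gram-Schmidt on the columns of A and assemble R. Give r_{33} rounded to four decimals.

r_{33} = 2.6833

c_1 = (-3, -1, 2); ‖c_1‖ = 3.7417, so e_1 = (-0.8018, -0.2673, 0.5345).
e_1·c_2 = (-0.8018)·1 + (-0.2673)·2 + 0.5345·(-4) = -3.4744.
u_2 = c_2 + 3.4744·e_1 = (-1.7857, 1.0714, -2.1429).
‖u_2‖ = 2.9881, so e_2 = (-0.5976, 0.3586, -0.7171).
e_1·c_3 = (-0.8018)·(-2) + (-0.2673)·(-3) + 0.5345·0 = 2.4054; e_2·c_3 = (-0.5976)·(-2) + 0.3586·(-3) + (-0.7171)·0 = 0.1195.
u_3 = c_3 − 2.4054·e_1 − 0.1195·e_2 = (0.0000, -2.4000, -1.2000).
r_{33} = ‖u_3‖ = 2.6833.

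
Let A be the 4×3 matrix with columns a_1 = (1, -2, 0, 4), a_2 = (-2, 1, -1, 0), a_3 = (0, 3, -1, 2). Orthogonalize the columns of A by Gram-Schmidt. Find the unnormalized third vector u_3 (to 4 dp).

a_1 = (1, -2, 0, 4); ‖a_1‖ = 4.5826, so q_1 = (0.2182, -0.4364, 0.0000, 0.8729).
q_1·a_2 = 0.2182·(-2) + (-0.4364)·1 + 0.0000·(-1) + 0.8729·0 = -0.8729.
u_2 = a_2 + 0.8729·q_1 = (-1.8095, 0.6190, -1.0000, 0.7619).
‖u_2‖ = 2.2887, so q_2 = (-0.7906, 0.2705, -0.4369, 0.3329).
q_1·a_3 = 0.2182·0 + (-0.4364)·3 + 0.0000·(-1) + 0.8729·2 = 0.4364; q_2·a_3 = (-0.7906)·0 + 0.2705·3 + (-0.4369)·(-1) + 0.3329·2 = 1.9142.
u_3 = a_3 − 0.4364·q_1 − 1.9142·q_2 = (1.4182, 2.6727, -0.1636, 0.9818).

u_3 = (1.4182, 2.6727, -0.1636, 0.9818)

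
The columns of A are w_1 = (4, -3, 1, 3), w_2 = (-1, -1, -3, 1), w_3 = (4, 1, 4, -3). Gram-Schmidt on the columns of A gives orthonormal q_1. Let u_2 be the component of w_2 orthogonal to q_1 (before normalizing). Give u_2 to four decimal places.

u_2 = (-0.8857, -1.0857, -2.9714, 1.0857)

q_1 = w_1/‖w_1‖ = (4, -3, 1, 3)/5.9161 = (0.6761, -0.5071, 0.1690, 0.5071).
r_{12} = q_1·w_2 = -0.1690.
u_2 = w_2 + 0.1690·q_1 = (-0.8857, -1.0857, -2.9714, 1.0857).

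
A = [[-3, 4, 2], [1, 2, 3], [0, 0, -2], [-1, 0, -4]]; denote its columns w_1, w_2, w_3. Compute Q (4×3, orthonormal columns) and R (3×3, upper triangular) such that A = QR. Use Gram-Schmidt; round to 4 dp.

Q = [[-0.9045, 0.3853, 0.1506], [0.3015, 0.8808, -0.3013], [0.0000, 0.0000, -0.5649], [-0.3015, -0.2752, -0.7532]], R = [[3.3166, -3.0151, 0.3015], [0.0000, 3.3029, 4.5140], [0.0000, 0.0000, 3.5402]]

w_1 = (-3, 1, 0, -1); ‖w_1‖ = 3.3166, so e_1 = (-0.9045, 0.3015, 0.0000, -0.3015).
e_1·w_2 = (-0.9045)·4 + 0.3015·2 + 0.0000·0 + (-0.3015)·0 = -3.0151.
u_2 = w_2 + 3.0151·e_1 = (1.2727, 2.9091, 0.0000, -0.9091).
‖u_2‖ = 3.3029, so e_2 = (0.3853, 0.8808, 0.0000, -0.2752).
e_1·w_3 = (-0.9045)·2 + 0.3015·3 + 0.0000·(-2) + (-0.3015)·(-4) = 0.3015; e_2·w_3 = 0.3853·2 + 0.8808·3 + 0.0000·(-2) + (-0.2752)·(-4) = 4.5140.
u_3 = w_3 − 0.3015·e_1 − 4.5140·e_2 = (0.5333, -1.0667, -2.0000, -2.6667).
‖u_3‖ = 3.5402, so e_3 = (0.1506, -0.3013, -0.5649, -0.7532).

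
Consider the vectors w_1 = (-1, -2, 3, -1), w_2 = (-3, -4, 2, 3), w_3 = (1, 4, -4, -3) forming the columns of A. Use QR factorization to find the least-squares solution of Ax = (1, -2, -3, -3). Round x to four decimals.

x = (0.4857, 0.3771, 0.8648)

q_1 = w_1/‖w_1‖ = (-1, -2, 3, -1)/3.8730 = (-0.2582, -0.5164, 0.7746, -0.2582).
r_{12} = q_1·w_2 = 3.6148.
u_2 = w_2 − 3.6148·q_1 = (-2.0667, -2.1333, -0.8000, 3.9333).
‖u_2‖ = 4.9933, so q_2 = (-0.4139, -0.4272, -0.1602, 0.7877).
r_{13} = q_1·w_3 = -4.6476; r_{23} = q_2·w_3 = -3.8451.
u_3 = w_3 + 4.6476·q_1 + 3.8451·q_2 = (-1.7914, -0.0428, -1.0160, -1.1711).
‖u_3‖ = 2.3696, so q_3 = (-0.7560, -0.0181, -0.4288, -0.4942).
Qᵀb = (-0.7746, -1.4419, 2.0491).
Back-substitute: x_3 = 2.0491/2.3696 = 0.8648.
x_2 = (-1.4419 + 3.8451·0.8648)/4.9933 = 0.3771.
x_1 = (-0.7746 − 3.6148·0.3771 + 4.6476·0.8648)/3.8730 = 0.4857.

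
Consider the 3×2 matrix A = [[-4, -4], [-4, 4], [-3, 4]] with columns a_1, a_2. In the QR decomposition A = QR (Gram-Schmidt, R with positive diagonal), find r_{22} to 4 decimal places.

q_1 = a_1/‖a_1‖ = (-4, -4, -3)/6.4031 = (-0.6247, -0.6247, -0.4685).
r_{12} = q_1·a_2 = -1.8741.
u_2 = a_2 + 1.8741·q_1 = (-5.1707, 2.8293, 3.1220).
r_{22} = ‖u_2‖ = 6.6699.

r_{22} = 6.6699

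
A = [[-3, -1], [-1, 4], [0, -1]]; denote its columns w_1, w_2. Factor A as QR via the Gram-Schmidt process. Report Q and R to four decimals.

Q = [[-0.9487, -0.3073], [-0.3162, 0.9218], [0.0000, -0.2364]], R = [[3.1623, -0.3162], [0.0000, 4.2308]]

w_1 = (-3, -1, 0); ‖w_1‖ = 3.1623, so e_1 = (-0.9487, -0.3162, 0.0000).
e_1·w_2 = (-0.9487)·(-1) + (-0.3162)·4 + 0.0000·(-1) = -0.3162.
u_2 = w_2 + 0.3162·e_1 = (-1.3000, 3.9000, -1.0000).
‖u_2‖ = 4.2308, so e_2 = (-0.3073, 0.9218, -0.2364).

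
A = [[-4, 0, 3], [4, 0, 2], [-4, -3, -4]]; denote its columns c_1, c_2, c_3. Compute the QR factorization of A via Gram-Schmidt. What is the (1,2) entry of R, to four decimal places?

q_1 = c_1/‖c_1‖ = (-4, 4, -4)/6.9282 = (-0.5774, 0.5774, -0.5774).
r_{12} = q_1·c_2 = 1.7321.

r_{12} = 1.7321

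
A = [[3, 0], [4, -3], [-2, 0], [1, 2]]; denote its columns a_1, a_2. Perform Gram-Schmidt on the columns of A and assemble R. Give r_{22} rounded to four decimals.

r_{22} = 3.1091

e_1 = a_1/‖a_1‖ = (3, 4, -2, 1)/5.4772 = (0.5477, 0.7303, -0.3651, 0.1826).
r_{12} = e_1·a_2 = -1.8257.
u_2 = a_2 + 1.8257·e_1 = (1.0000, -1.6667, -0.6667, 2.3333).
r_{22} = ‖u_2‖ = 3.1091.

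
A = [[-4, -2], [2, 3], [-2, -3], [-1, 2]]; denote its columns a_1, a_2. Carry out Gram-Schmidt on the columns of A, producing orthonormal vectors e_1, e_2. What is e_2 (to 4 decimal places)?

e_1 = a_1/‖a_1‖ = (-4, 2, -2, -1)/5.0000 = (-0.8000, 0.4000, -0.4000, -0.2000).
r_{12} = e_1·a_2 = 3.6000.
u_2 = a_2 − 3.6000·e_1 = (0.8800, 1.5600, -1.5600, 2.7200).
‖u_2‖ = 3.6111, so e_2 = (0.2437, 0.4320, -0.4320, 0.7532).

e_2 = (0.2437, 0.4320, -0.4320, 0.7532)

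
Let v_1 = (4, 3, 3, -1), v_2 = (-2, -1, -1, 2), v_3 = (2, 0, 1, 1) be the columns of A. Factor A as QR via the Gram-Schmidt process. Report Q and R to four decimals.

Q = [[0.6761, -0.1046, 0.6421], [0.5071, 0.2266, -0.7206], [0.5071, 0.2266, -0.0499], [-0.1690, 0.9414, 0.2568]], R = [[5.9161, -2.7045, 1.6903], [0.0000, 1.6388, 0.9589], [0.0000, 0.0000, 1.4911]]

v_1 = (4, 3, 3, -1); ‖v_1‖ = 5.9161, so e_1 = (0.6761, 0.5071, 0.5071, -0.1690).
e_1·v_2 = 0.6761·(-2) + 0.5071·(-1) + 0.5071·(-1) + (-0.1690)·2 = -2.7045.
u_2 = v_2 + 2.7045·e_1 = (-0.1714, 0.3714, 0.3714, 1.5429).
‖u_2‖ = 1.6388, so e_2 = (-0.1046, 0.2266, 0.2266, 0.9414).
e_1·v_3 = 0.6761·2 + 0.5071·0 + 0.5071·1 + (-0.1690)·1 = 1.6903; e_2·v_3 = (-0.1046)·2 + 0.2266·0 + 0.2266·1 + 0.9414·1 = 0.9589.
u_3 = v_3 − 1.6903·e_1 − 0.9589·e_2 = (0.9574, -1.0745, -0.0745, 0.3830).
‖u_3‖ = 1.4911, so e_3 = (0.6421, -0.7206, -0.0499, 0.2568).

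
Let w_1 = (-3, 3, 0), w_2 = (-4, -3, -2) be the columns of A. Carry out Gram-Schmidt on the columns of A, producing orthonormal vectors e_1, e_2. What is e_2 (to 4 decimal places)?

w_1 = (-3, 3, 0); ‖w_1‖ = 4.2426, so e_1 = (-0.7071, 0.7071, 0.0000).
e_1·w_2 = (-0.7071)·(-4) + 0.7071·(-3) + 0.0000·(-2) = 0.7071.
u_2 = w_2 − 0.7071·e_1 = (-3.5000, -3.5000, -2.0000).
‖u_2‖ = 5.3385, so e_2 = (-0.6556, -0.6556, -0.3746).

e_2 = (-0.6556, -0.6556, -0.3746)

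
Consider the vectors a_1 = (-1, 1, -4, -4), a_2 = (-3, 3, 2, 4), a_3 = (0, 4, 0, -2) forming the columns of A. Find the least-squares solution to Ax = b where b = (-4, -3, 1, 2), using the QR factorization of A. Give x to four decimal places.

e_1 = a_1/‖a_1‖ = (-1, 1, -4, -4)/5.8310 = (-0.1715, 0.1715, -0.6860, -0.6860).
r_{12} = e_1·a_2 = -3.0870.
u_2 = a_2 + 3.0870·e_1 = (-3.5294, 3.5294, -0.1176, 1.8824).
‖u_2‖ = 5.3358, so e_2 = (-0.6615, 0.6615, -0.0220, 0.3528).
r_{13} = e_1·a_3 = 2.0580; r_{23} = e_2·a_3 = 1.9403.
u_3 = a_3 − 2.0580·e_1 − 1.9403·e_2 = (1.6364, 2.3636, 1.4545, -1.2727).
‖u_3‖ = 3.4641, so e_3 = (0.4724, 0.6823, 0.4199, -0.3674).
Qᵀb = (-1.8865, 1.3450, -4.2514).
Back-substitute: x_3 = -4.2514/3.4641 = -1.2273.
x_2 = (1.3450 − 1.9403·(-1.2273))/5.3358 = 0.6983.
x_1 = (-1.8865 + 3.0870·0.6983 − 2.0580·(-1.2273))/5.8310 = 0.4793.

x = (0.4793, 0.6983, -1.2273)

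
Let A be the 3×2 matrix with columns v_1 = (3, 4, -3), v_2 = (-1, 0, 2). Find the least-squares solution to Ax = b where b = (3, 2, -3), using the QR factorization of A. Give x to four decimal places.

x = (0.5506, -0.8090)

v_1 = (3, 4, -3); ‖v_1‖ = 5.8310, so e_1 = (0.5145, 0.6860, -0.5145).
e_1·v_2 = 0.5145·(-1) + 0.6860·0 + (-0.5145)·2 = -1.5435.
u_2 = v_2 + 1.5435·e_1 = (-0.2059, 1.0588, 1.2059).
‖u_2‖ = 1.6179, so e_2 = (-0.1273, 0.6544, 0.7453).
Qᵀb = (4.4590, -1.3089).
Back-substitute: x_2 = -1.3089/1.6179 = -0.8090.
x_1 = (4.4590 + 1.5435·(-0.8090))/5.8310 = 0.5506.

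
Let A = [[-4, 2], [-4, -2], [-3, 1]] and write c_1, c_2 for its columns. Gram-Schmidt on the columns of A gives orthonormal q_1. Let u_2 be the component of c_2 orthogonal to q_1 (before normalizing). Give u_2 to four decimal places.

q_1 = c_1/‖c_1‖ = (-4, -4, -3)/6.4031 = (-0.6247, -0.6247, -0.4685).
r_{12} = q_1·c_2 = -0.4685.
u_2 = c_2 + 0.4685·q_1 = (1.7073, -2.2927, 0.7805).

u_2 = (1.7073, -2.2927, 0.7805)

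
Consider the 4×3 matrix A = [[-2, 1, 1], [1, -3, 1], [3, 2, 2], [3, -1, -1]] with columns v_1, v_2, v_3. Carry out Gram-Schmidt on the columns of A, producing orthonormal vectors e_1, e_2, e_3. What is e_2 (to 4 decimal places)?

v_1 = (-2, 1, 3, 3); ‖v_1‖ = 4.7958, so e_1 = (-0.4170, 0.2085, 0.6255, 0.6255).
e_1·v_2 = (-0.4170)·1 + 0.2085·(-3) + 0.6255·2 + 0.6255·(-1) = -0.4170.
u_2 = v_2 + 0.4170·e_1 = (0.8261, -2.9130, 2.2609, -0.7391).
‖u_2‖ = 3.8505, so e_2 = (0.2145, -0.7565, 0.5872, -0.1920).

e_2 = (0.2145, -0.7565, 0.5872, -0.1920)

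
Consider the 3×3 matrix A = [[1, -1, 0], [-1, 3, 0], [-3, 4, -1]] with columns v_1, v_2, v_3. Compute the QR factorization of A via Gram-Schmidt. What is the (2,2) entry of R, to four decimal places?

r_{22} = 1.6514

v_1 = (1, -1, -3); ‖v_1‖ = 3.3166, so e_1 = (0.3015, -0.3015, -0.9045).
e_1·v_2 = 0.3015·(-1) + (-0.3015)·3 + (-0.9045)·4 = -4.8242.
u_2 = v_2 + 4.8242·e_1 = (0.4545, 1.5455, -0.3636).
r_{22} = ‖u_2‖ = 1.6514.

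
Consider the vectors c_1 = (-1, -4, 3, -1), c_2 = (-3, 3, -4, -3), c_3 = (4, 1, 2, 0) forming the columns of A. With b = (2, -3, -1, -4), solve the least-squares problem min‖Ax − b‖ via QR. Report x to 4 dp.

x = (0.9957, 0.7854, 0.8735)

e_1 = c_1/‖c_1‖ = (-1, -4, 3, -1)/5.1962 = (-0.1925, -0.7698, 0.5774, -0.1925).
r_{12} = e_1·c_2 = -3.4641.
u_2 = c_2 + 3.4641·e_1 = (-3.6667, 0.3333, -2.0000, -3.6667).
‖u_2‖ = 5.5678, so e_2 = (-0.6586, 0.0599, -0.3592, -0.6586).
r_{13} = e_1·c_3 = -0.3849; r_{23} = e_2·c_3 = -3.2928.
u_3 = c_3 + 0.3849·e_1 + 3.2928·e_2 = (1.7575, 0.9008, 1.0394, -2.2425).
‖u_3‖ = 3.1638, so e_3 = (0.5555, 0.2847, 0.3285, -0.7088).
Qᵀb = (2.1170, 1.4967, 2.7635).
Back-substitute: x_3 = 2.7635/3.1638 = 0.8735.
x_2 = (1.4967 + 3.2928·0.8735)/5.5678 = 0.7854.
x_1 = (2.1170 + 3.4641·0.7854 + 0.3849·0.8735)/5.1962 = 0.9957.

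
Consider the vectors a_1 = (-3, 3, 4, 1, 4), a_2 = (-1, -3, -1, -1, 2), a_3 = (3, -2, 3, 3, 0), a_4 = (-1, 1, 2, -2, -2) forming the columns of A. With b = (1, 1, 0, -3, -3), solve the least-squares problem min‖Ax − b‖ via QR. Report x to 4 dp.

q_1 = a_1/‖a_1‖ = (-3, 3, 4, 1, 4)/7.1414 = (-0.4201, 0.4201, 0.5601, 0.1400, 0.5601).
r_{12} = q_1·a_2 = -0.4201.
u_2 = a_2 + 0.4201·q_1 = (-1.1765, -2.8235, -0.7647, -0.9412, 2.2353).
‖u_2‖ = 3.9779, so q_2 = (-0.2958, -0.7098, -0.1922, -0.2366, 0.5619).
r_{13} = q_1·a_3 = 0.0000; r_{23} = q_2·a_3 = -0.7542.
u_3 = a_3 + 0.0000·q_1 + 0.7542·q_2 = (2.7770, -2.5353, 2.8550, 2.8216, 0.4238).
‖u_3‖ = 5.5165, so q_3 = (0.5034, -0.4596, 0.5175, 0.5115, 0.0768).
r_{14} = q_1·a_4 = 0.5601; r_{24} = q_2·a_4 = -1.4492; r_{34} = q_3·a_4 = -1.1045.
u_4 = a_4 − 0.5601·q_1 + 1.4492·q_2 + 1.1045·q_3 = (-0.6373, -0.7716, 1.9793, -1.8564, -1.4145).
‖u_4‖ = 3.2197, so q_4 = (-0.1979, -0.2396, 0.6148, -0.5766, -0.4393).
Qᵀb = (-2.1004, -1.9815, -1.7211, 2.6102).
Back-substitute: x_4 = 2.6102/3.2197 = 0.8107.
x_3 = (-1.7211 + 1.1045·0.8107)/5.5165 = -0.1497.
x_2 = (-1.9815 + 0.7542·(-0.1497) + 1.4492·0.8107)/3.9779 = -0.2312.
x_1 = (-2.1004 + 0.4201·(-0.2312) + 0.0000·(-0.1497) − 0.5601·0.8107)/7.1414 = -0.3713.

x = (-0.3713, -0.2312, -0.1497, 0.8107)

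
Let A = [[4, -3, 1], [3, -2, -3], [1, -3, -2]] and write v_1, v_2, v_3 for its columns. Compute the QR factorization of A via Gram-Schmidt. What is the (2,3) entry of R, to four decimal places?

v_1 = (4, 3, 1); ‖v_1‖ = 5.0990, so q_1 = (0.7845, 0.5883, 0.1961).
q_1·v_2 = 0.7845·(-3) + 0.5883·(-2) + 0.1961·(-3) = -4.1184.
u_2 = v_2 + 4.1184·q_1 = (0.2308, 0.4231, -2.1923).
‖u_2‖ = 2.2447, so q_2 = (0.1028, 0.1885, -0.9767).
r_{23} = q_2·v_3 = 1.4907.

r_{23} = 1.4907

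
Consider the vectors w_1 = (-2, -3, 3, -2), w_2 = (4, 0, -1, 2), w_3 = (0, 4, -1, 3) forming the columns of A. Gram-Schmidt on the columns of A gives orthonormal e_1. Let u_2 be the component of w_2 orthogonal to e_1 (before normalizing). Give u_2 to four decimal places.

w_1 = (-2, -3, 3, -2); ‖w_1‖ = 5.0990, so e_1 = (-0.3922, -0.5883, 0.5883, -0.3922).
e_1·w_2 = (-0.3922)·4 + (-0.5883)·0 + 0.5883·(-1) + (-0.3922)·2 = -2.9417.
u_2 = w_2 + 2.9417·e_1 = (2.8462, -1.7308, 0.7308, 0.8462).

u_2 = (2.8462, -1.7308, 0.7308, 0.8462)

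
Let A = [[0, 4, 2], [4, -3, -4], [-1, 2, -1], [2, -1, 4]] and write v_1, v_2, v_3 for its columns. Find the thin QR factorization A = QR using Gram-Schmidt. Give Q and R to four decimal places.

v_1 = (0, 4, -1, 2); ‖v_1‖ = 4.5826, so q_1 = (0.0000, 0.8729, -0.2182, 0.4364).
q_1·v_2 = 0.0000·4 + 0.8729·(-3) + (-0.2182)·2 + 0.4364·(-1) = -3.4915.
u_2 = v_2 + 3.4915·q_1 = (4.0000, 0.0476, 1.2381, 0.5238).
‖u_2‖ = 4.2201, so q_2 = (0.9478, 0.0113, 0.2934, 0.1241).
q_1·v_3 = 0.0000·2 + 0.8729·(-4) + (-0.2182)·(-1) + 0.4364·4 = -1.5275; q_2·v_3 = 0.9478·2 + 0.0113·(-4) + 0.2934·(-1) + 0.1241·4 = 2.0536.
u_3 = v_3 + 1.5275·q_1 − 2.0536·q_2 = (0.0535, -2.6898, -1.9358, 4.4118).
‖u_3‖ = 5.5181, so q_3 = (0.0097, -0.4875, -0.3508, 0.7995).

Q = [[0.0000, 0.9478, 0.0097], [0.8729, 0.0113, -0.4875], [-0.2182, 0.2934, -0.3508], [0.4364, 0.1241, 0.7995]], R = [[4.5826, -3.4915, -1.5275], [0.0000, 4.2201, 2.0536], [0.0000, 0.0000, 5.5181]]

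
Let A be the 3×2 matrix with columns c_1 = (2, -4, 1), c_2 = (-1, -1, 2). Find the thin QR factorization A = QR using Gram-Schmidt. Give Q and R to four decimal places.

q_1 = c_1/‖c_1‖ = (2, -4, 1)/4.5826 = (0.4364, -0.8729, 0.2182).
r_{12} = q_1·c_2 = 0.8729.
u_2 = c_2 − 0.8729·q_1 = (-1.3810, -0.2381, 1.8095).
‖u_2‖ = 2.2887, so q_2 = (-0.6034, -0.1040, 0.7906).

Q = [[0.4364, -0.6034], [-0.8729, -0.1040], [0.2182, 0.7906]], R = [[4.5826, 0.8729], [0.0000, 2.2887]]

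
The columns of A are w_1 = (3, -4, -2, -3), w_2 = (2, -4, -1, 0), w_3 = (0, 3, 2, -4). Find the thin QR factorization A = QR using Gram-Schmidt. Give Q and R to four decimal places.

Q = [[0.4867, 0.0436, 0.2125], [-0.6489, -0.6097, -0.1282], [-0.3244, 0.1089, 0.9380], [-0.4867, 0.7839, -0.2418]], R = [[6.1644, 3.8933, -0.6489], [0.0000, 2.4170, -4.7470], [0.0000, 0.0000, 2.4587]]

w_1 = (3, -4, -2, -3); ‖w_1‖ = 6.1644, so q_1 = (0.4867, -0.6489, -0.3244, -0.4867).
q_1·w_2 = 0.4867·2 + (-0.6489)·(-4) + (-0.3244)·(-1) + (-0.4867)·0 = 3.8933.
u_2 = w_2 − 3.8933·q_1 = (0.1053, -1.4737, 0.2632, 1.8947).
‖u_2‖ = 2.4170, so q_2 = (0.0436, -0.6097, 0.1089, 0.7839).
q_1·w_3 = 0.4867·0 + (-0.6489)·3 + (-0.3244)·2 + (-0.4867)·(-4) = -0.6489; q_2·w_3 = 0.0436·0 + (-0.6097)·3 + 0.1089·2 + 0.7839·(-4) = -4.7470.
u_3 = w_3 + 0.6489·q_1 + 4.7470·q_2 = (0.5225, -0.3153, 2.3063, -0.5946).
‖u_3‖ = 2.4587, so q_3 = (0.2125, -0.1282, 0.9380, -0.2418).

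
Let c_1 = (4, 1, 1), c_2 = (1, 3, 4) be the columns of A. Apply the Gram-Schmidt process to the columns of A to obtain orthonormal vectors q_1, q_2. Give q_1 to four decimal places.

q_1 = (0.9428, 0.2357, 0.2357)

c_1 = (4, 1, 1); ‖c_1‖ = 4.2426, so q_1 = (0.9428, 0.2357, 0.2357).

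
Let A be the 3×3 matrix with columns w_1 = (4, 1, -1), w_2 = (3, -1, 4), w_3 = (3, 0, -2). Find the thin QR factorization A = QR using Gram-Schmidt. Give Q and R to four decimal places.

q_1 = w_1/‖w_1‖ = (4, 1, -1)/4.2426 = (0.9428, 0.2357, -0.2357).
r_{12} = q_1·w_2 = 1.6499.
u_2 = w_2 − 1.6499·q_1 = (1.4444, -1.3889, 4.3889).
‖u_2‖ = 4.8247, so q_2 = (0.2994, -0.2879, 0.9097).
r_{13} = q_1·w_3 = 3.2998; r_{23} = q_2·w_3 = -0.9212.
u_3 = w_3 − 3.2998·q_1 + 0.9212·q_2 = (0.1647, -1.0430, -0.3842).
‖u_3‖ = 1.1236, so q_3 = (0.1466, -0.9282, -0.3420).

Q = [[0.9428, 0.2994, 0.1466], [0.2357, -0.2879, -0.9282], [-0.2357, 0.9097, -0.3420]], R = [[4.2426, 1.6499, 3.2998], [0.0000, 4.8247, -0.9212], [0.0000, 0.0000, 1.1236]]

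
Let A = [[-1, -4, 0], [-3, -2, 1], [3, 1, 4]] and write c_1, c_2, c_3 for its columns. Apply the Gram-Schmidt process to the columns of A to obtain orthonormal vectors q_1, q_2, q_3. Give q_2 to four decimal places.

q_1 = c_1/‖c_1‖ = (-1, -3, 3)/4.3589 = (-0.2294, -0.6882, 0.6882).
r_{12} = q_1·c_2 = 2.9824.
u_2 = c_2 − 2.9824·q_1 = (-3.3158, 0.0526, -1.0526).
‖u_2‖ = 3.4793, so q_2 = (-0.9530, 0.0151, -0.3025).

q_2 = (-0.9530, 0.0151, -0.3025)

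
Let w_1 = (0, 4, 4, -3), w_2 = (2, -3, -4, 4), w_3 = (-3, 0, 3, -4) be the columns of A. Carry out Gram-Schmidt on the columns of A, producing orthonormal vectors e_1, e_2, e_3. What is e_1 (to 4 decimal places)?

w_1 = (0, 4, 4, -3); ‖w_1‖ = 6.4031, so e_1 = (0.0000, 0.6247, 0.6247, -0.4685).

e_1 = (0.0000, 0.6247, 0.6247, -0.4685)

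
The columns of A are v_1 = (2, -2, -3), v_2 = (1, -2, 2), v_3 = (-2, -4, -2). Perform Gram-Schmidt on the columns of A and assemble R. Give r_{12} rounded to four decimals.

r_{12} = 0.0000

v_1 = (2, -2, -3); ‖v_1‖ = 4.1231, so e_1 = (0.4851, -0.4851, -0.7276).
r_{12} = e_1·v_2 = 0.0000.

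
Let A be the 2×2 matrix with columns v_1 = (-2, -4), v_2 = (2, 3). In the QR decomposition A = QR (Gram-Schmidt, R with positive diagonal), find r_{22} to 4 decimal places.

r_{22} = 0.4472

v_1 = (-2, -4); ‖v_1‖ = 4.4721, so e_1 = (-0.4472, -0.8944).
e_1·v_2 = (-0.4472)·2 + (-0.8944)·3 = -3.5777.
u_2 = v_2 + 3.5777·e_1 = (0.4000, -0.2000).
r_{22} = ‖u_2‖ = 0.4472.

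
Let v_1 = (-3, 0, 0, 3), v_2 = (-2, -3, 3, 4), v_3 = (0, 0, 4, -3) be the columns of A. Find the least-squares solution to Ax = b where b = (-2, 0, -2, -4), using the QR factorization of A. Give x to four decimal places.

v_1 = (-3, 0, 0, 3); ‖v_1‖ = 4.2426, so e_1 = (-0.7071, 0.0000, 0.0000, 0.7071).
e_1·v_2 = (-0.7071)·(-2) + 0.0000·(-3) + 0.0000·3 + 0.7071·4 = 4.2426.
u_2 = v_2 − 4.2426·e_1 = (1.0000, -3.0000, 3.0000, 1.0000).
‖u_2‖ = 4.4721, so e_2 = (0.2236, -0.6708, 0.6708, 0.2236).
e_1·v_3 = (-0.7071)·0 + 0.0000·0 + 0.0000·4 + 0.7071·(-3) = -2.1213; e_2·v_3 = 0.2236·0 + (-0.6708)·0 + 0.6708·4 + 0.2236·(-3) = 2.0125.
u_3 = v_3 + 2.1213·e_1 − 2.0125·e_2 = (-1.9500, 1.3500, 2.6500, -1.9500).
‖u_3‖ = 4.0559, so e_3 = (-0.4808, 0.3329, 0.6534, -0.4808).
Qᵀb = (-1.4142, -2.6833, 1.5780).
Back-substitute: x_3 = 1.5780/4.0559 = 0.3891.
x_2 = (-2.6833 − 2.0125·0.3891)/4.4721 = -0.7751.
x_1 = (-1.4142 − 4.2426·(-0.7751) + 2.1213·0.3891)/4.2426 = 0.6363.

x = (0.6363, -0.7751, 0.3891)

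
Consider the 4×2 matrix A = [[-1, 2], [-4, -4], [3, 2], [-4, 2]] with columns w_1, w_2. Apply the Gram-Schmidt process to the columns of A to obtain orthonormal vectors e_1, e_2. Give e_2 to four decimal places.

e_1 = w_1/‖w_1‖ = (-1, -4, 3, -4)/6.4807 = (-0.1543, -0.6172, 0.4629, -0.6172).
r_{12} = e_1·w_2 = 1.8516.
u_2 = w_2 − 1.8516·e_1 = (2.2857, -2.8571, 1.1429, 3.1429).
‖u_2‖ = 4.9570, so e_2 = (0.4611, -0.5764, 0.2306, 0.6340).

e_2 = (0.4611, -0.5764, 0.2306, 0.6340)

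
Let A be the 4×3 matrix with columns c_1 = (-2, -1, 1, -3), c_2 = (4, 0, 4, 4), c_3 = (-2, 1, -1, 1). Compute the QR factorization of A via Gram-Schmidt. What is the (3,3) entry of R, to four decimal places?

r_{33} = 2.0678

e_1 = c_1/‖c_1‖ = (-2, -1, 1, -3)/3.8730 = (-0.5164, -0.2582, 0.2582, -0.7746).
r_{12} = e_1·c_2 = -4.1312.
u_2 = c_2 + 4.1312·e_1 = (1.8667, -1.0667, 5.0667, 0.8000).
‖u_2‖ = 5.5618, so e_2 = (0.3356, -0.1918, 0.9110, 0.1438).
r_{13} = e_1·c_3 = -0.2582; r_{23} = e_2·c_3 = -1.6302.
u_3 = c_3 + 0.2582·e_1 + 1.6302·e_2 = (-1.5862, 0.6207, 0.5517, 1.0345).
r_{33} = ‖u_3‖ = 2.0678.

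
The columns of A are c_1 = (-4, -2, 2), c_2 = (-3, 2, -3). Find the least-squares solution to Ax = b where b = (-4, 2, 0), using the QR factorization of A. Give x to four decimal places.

c_1 = (-4, -2, 2); ‖c_1‖ = 4.8990, so q_1 = (-0.8165, -0.4082, 0.4082).
q_1·c_2 = (-0.8165)·(-3) + (-0.4082)·2 + 0.4082·(-3) = 0.4082.
u_2 = c_2 − 0.4082·q_1 = (-2.6667, 2.1667, -3.1667).
‖u_2‖ = 4.6726, so q_2 = (-0.5707, 0.4637, -0.6777).
Qᵀb = (2.4495, 3.2102).
Back-substitute: x_2 = 3.2102/4.6726 = 0.6870.
x_1 = (2.4495 − 0.4082·0.6870)/4.8990 = 0.4427.

x = (0.4427, 0.6870)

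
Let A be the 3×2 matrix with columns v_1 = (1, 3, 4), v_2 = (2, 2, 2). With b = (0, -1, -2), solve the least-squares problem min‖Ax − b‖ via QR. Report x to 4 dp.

x = (-0.6429, 0.3571)

q_1 = v_1/‖v_1‖ = (1, 3, 4)/5.0990 = (0.1961, 0.5883, 0.7845).
r_{12} = q_1·v_2 = 3.1379.
u_2 = v_2 − 3.1379·q_1 = (1.3846, 0.1538, -0.4615).
‖u_2‖ = 1.4676, so q_2 = (0.9435, 0.1048, -0.3145).
Qᵀb = (-2.1573, 0.5241).
Back-substitute: x_2 = 0.5241/1.4676 = 0.3571.
x_1 = (-2.1573 − 3.1379·0.3571)/5.0990 = -0.6429.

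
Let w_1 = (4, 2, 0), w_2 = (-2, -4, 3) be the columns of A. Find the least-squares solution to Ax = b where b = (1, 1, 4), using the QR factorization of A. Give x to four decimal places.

x = (0.8333, 0.6667)

e_1 = w_1/‖w_1‖ = (4, 2, 0)/4.4721 = (0.8944, 0.4472, 0.0000).
r_{12} = e_1·w_2 = -3.5777.
u_2 = w_2 + 3.5777·e_1 = (1.2000, -2.4000, 3.0000).
‖u_2‖ = 4.0249, so e_2 = (0.2981, -0.5963, 0.7454).
Qᵀb = (1.3416, 2.6833).
Back-substitute: x_2 = 2.6833/4.0249 = 0.6667.
x_1 = (1.3416 + 3.5777·0.6667)/4.4721 = 0.8333.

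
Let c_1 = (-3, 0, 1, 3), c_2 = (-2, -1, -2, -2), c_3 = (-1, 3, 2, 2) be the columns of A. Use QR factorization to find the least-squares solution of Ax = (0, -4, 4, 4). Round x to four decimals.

q_1 = c_1/‖c_1‖ = (-3, 0, 1, 3)/4.3589 = (-0.6882, 0.0000, 0.2294, 0.6882).
r_{12} = q_1·c_2 = -0.4588.
u_2 = c_2 + 0.4588·q_1 = (-2.3158, -1.0000, -1.8947, -1.6842).
‖u_2‖ = 3.5762, so q_2 = (-0.6475, -0.2796, -0.5298, -0.4709).
r_{13} = q_1·c_3 = 2.5236; r_{23} = q_2·c_3 = -2.1928.
u_3 = c_3 − 2.5236·q_1 + 2.1928·q_2 = (-0.6831, 2.3868, 0.2593, -0.7695).
‖u_3‖ = 2.6121, so q_3 = (-0.2615, 0.9138, 0.0993, -0.2946).
Qᵀb = (3.6707, -2.8845, -4.4365).
Back-substitute: x_3 = -4.4365/2.6121 = -1.6984.
x_2 = (-2.8845 + 2.1928·(-1.6984))/3.5762 = -1.8480.
x_1 = (3.6707 + 0.4588·(-1.8480) − 2.5236·(-1.6984))/4.3589 = 1.6309.

x = (1.6309, -1.8480, -1.6984)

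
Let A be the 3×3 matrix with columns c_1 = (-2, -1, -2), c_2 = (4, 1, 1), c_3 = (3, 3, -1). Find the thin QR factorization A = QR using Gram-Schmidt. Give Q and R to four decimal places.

Q = [[-0.6667, 0.7288, -0.1562], [-0.3333, -0.1041, 0.9370], [-0.6667, -0.6768, -0.3123]], R = [[3.0000, -3.6667, -2.3333], [0.0000, 2.1344, 2.5508], [0.0000, 0.0000, 2.6550]]

c_1 = (-2, -1, -2); ‖c_1‖ = 3.0000, so q_1 = (-0.6667, -0.3333, -0.6667).
q_1·c_2 = (-0.6667)·4 + (-0.3333)·1 + (-0.6667)·1 = -3.6667.
u_2 = c_2 + 3.6667·q_1 = (1.5556, -0.2222, -1.4444).
‖u_2‖ = 2.1344, so q_2 = (0.7288, -0.1041, -0.6768).
q_1·c_3 = (-0.6667)·3 + (-0.3333)·3 + (-0.6667)·(-1) = -2.3333; q_2·c_3 = 0.7288·3 + (-0.1041)·3 + (-0.6768)·(-1) = 2.5508.
u_3 = c_3 + 2.3333·q_1 − 2.5508·q_2 = (-0.4146, 2.4878, -0.8293).
‖u_3‖ = 2.6550, so q_3 = (-0.1562, 0.9370, -0.3123).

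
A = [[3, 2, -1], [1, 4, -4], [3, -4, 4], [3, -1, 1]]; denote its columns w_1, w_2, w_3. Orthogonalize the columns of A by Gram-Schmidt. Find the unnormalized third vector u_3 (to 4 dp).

q_1 = w_1/‖w_1‖ = (3, 1, 3, 3)/5.2915 = (0.5669, 0.1890, 0.5669, 0.5669).
r_{12} = q_1·w_2 = -0.9449.
u_2 = w_2 + 0.9449·q_1 = (2.5357, 4.1786, -3.4643, -0.4643).
‖u_2‖ = 6.0089, so q_2 = (0.4220, 0.6954, -0.5765, -0.0773).
r_{13} = q_1·w_3 = 1.5119; r_{23} = q_2·w_3 = -5.5869.
u_3 = w_3 − 1.5119·q_1 + 5.5869·q_2 = (0.5005, -0.4006, -0.0781, -0.2888).

u_3 = (0.5005, -0.4006, -0.0781, -0.2888)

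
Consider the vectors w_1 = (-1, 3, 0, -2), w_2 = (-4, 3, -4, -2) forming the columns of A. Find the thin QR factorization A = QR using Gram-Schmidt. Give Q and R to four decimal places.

e_1 = w_1/‖w_1‖ = (-1, 3, 0, -2)/3.7417 = (-0.2673, 0.8018, 0.0000, -0.5345).
r_{12} = e_1·w_2 = 4.5434.
u_2 = w_2 − 4.5434·e_1 = (-2.7857, -0.6429, -4.0000, 0.4286).
‖u_2‖ = 4.9353, so e_2 = (-0.5644, -0.1303, -0.8105, 0.0868).

Q = [[-0.2673, -0.5644], [0.8018, -0.1303], [0.0000, -0.8105], [-0.5345, 0.0868]], R = [[3.7417, 4.5434], [0.0000, 4.9353]]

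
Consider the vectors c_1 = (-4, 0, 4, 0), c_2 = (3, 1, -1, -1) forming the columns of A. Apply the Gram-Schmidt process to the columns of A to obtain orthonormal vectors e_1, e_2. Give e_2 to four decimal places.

e_1 = c_1/‖c_1‖ = (-4, 0, 4, 0)/5.6569 = (-0.7071, 0.0000, 0.7071, 0.0000).
r_{12} = e_1·c_2 = -2.8284.
u_2 = c_2 + 2.8284·e_1 = (1.0000, 1.0000, 1.0000, -1.0000).
‖u_2‖ = 2.0000, so e_2 = (0.5000, 0.5000, 0.5000, -0.5000).

e_2 = (0.5000, 0.5000, 0.5000, -0.5000)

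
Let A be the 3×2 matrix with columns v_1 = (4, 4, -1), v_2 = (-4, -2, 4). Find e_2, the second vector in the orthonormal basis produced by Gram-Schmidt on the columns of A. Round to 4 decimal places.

e_2 = (-0.1732, 0.3984, 0.9007)

v_1 = (4, 4, -1); ‖v_1‖ = 5.7446, so e_1 = (0.6963, 0.6963, -0.1741).
e_1·v_2 = 0.6963·(-4) + 0.6963·(-2) + (-0.1741)·4 = -4.8742.
u_2 = v_2 + 4.8742·e_1 = (-0.6061, 1.3939, 3.1515).
‖u_2‖ = 3.4989, so e_2 = (-0.1732, 0.3984, 0.9007).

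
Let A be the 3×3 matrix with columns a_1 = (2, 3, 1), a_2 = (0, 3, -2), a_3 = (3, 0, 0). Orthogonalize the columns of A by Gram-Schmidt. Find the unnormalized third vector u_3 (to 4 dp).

e_1 = a_1/‖a_1‖ = (2, 3, 1)/3.7417 = (0.5345, 0.8018, 0.2673).
r_{12} = e_1·a_2 = 1.8708.
u_2 = a_2 − 1.8708·e_1 = (-1.0000, 1.5000, -2.5000).
‖u_2‖ = 3.0822, so e_2 = (-0.3244, 0.4867, -0.8111).
r_{13} = e_1·a_3 = 1.6036; r_{23} = e_2·a_3 = -0.9733.
u_3 = a_3 − 1.6036·e_1 + 0.9733·e_2 = (1.8271, -0.8120, -1.2180).

u_3 = (1.8271, -0.8120, -1.2180)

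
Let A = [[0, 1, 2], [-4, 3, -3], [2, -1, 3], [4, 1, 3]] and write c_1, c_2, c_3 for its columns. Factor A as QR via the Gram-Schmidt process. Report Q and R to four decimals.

Q = [[0.0000, 0.3293, 0.7699], [-0.6667, 0.6220, 0.0250], [0.3333, -0.1464, 0.5800], [0.6667, 0.6952, -0.2650]], R = [[6.0000, -1.6667, 5.0000], [0.0000, 3.0368, 0.4391], [0.0000, 0.0000, 2.4098]]

c_1 = (0, -4, 2, 4); ‖c_1‖ = 6.0000, so q_1 = (0.0000, -0.6667, 0.3333, 0.6667).
q_1·c_2 = 0.0000·1 + (-0.6667)·3 + 0.3333·(-1) + 0.6667·1 = -1.6667.
u_2 = c_2 + 1.6667·q_1 = (1.0000, 1.8889, -0.4444, 2.1111).
‖u_2‖ = 3.0368, so q_2 = (0.3293, 0.6220, -0.1464, 0.6952).
q_1·c_3 = 0.0000·2 + (-0.6667)·(-3) + 0.3333·3 + 0.6667·3 = 5.0000; q_2·c_3 = 0.3293·2 + 0.6220·(-3) + (-0.1464)·3 + 0.6952·3 = 0.4391.
u_3 = c_3 − 5.0000·q_1 − 0.4391·q_2 = (1.8554, 0.0602, 1.3976, -0.6386).
‖u_3‖ = 2.4098, so q_3 = (0.7699, 0.0250, 0.5800, -0.2650).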